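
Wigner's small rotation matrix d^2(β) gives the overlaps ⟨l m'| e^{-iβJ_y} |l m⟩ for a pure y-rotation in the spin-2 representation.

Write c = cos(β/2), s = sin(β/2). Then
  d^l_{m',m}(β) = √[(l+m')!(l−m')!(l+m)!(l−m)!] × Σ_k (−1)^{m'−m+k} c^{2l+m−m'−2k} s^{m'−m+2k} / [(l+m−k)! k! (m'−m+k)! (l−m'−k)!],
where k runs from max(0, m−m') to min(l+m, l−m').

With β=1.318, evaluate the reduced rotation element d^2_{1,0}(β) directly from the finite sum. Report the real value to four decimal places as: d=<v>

d^2_{1,0}(β=1.318) via Wigner's sum:
c=cos(1.318/2)=0.790605, s=sin(1.318/2)=0.612327; N=√[6·1·2·2]=4.898979
k: max(0,(0)−(1))=0 … min(2+(0),2−(1))=1
  k=0: (−1)^1·4.8990/(2)·0.7906^3·0.6123^1 = -0.741203
  k=1: (−1)^2·4.8990/(2)·0.7906^1·0.6123^3 = +0.444615
d^2_{1,0}(1.318) = -0.741203 +0.444615 = -0.296588

d=-0.2966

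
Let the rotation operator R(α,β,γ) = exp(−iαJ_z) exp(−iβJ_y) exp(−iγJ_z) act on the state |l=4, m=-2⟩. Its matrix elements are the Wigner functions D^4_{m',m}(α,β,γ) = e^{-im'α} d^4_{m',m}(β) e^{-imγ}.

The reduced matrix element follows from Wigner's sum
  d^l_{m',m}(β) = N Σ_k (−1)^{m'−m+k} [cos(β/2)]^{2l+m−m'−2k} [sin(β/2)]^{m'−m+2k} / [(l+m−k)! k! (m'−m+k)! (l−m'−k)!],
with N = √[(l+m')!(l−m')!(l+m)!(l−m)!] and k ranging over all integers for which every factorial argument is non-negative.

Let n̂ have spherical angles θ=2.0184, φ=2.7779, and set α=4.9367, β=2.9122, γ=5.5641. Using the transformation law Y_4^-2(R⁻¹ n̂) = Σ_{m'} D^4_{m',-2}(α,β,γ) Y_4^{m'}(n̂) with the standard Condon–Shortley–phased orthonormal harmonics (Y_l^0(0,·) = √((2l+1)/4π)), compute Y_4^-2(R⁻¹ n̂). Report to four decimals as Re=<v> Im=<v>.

Re=-0.0948 Im=-0.0377

Need the full column D^4_{m',-2} for m'=−4..4 at α=4.9367, β=2.9122, γ=5.5641.
cos(β/2)=0.114445, sin(β/2)=0.993430
d^4_{-4,-2}: single k=2 term ⇒ +0.000012;  D = +0.000010-0.000006i
d^4_{-3,-2}: k∈[1..2] ⇒ +0.000001 -0.000216 = -0.000215;  D = -0.000149-0.000155i
d^4_{-2,-2}: k∈[0..2] ⇒ +0.000000 -0.000027 +0.002506 = +0.002480;  D = -0.001362+0.002072i
d^4_{-1,-2}: k∈[0..2] ⇒ -0.000001 +0.000408 -0.020511 = -0.020104;  D = +0.018837+0.007024i
d^4_{0,-2}: k∈[0..2] ⇒ +0.000021 -0.004227 +0.119437 = +0.115231;  D = +0.015238-0.114219i
d^4_{1,-2}: k∈[0..2] ⇒ -0.000272 +0.030767 -0.463653 = -0.433158;  D = -0.431339+0.039659i
d^4_{2,-2}: k∈[0..2] ⇒ +0.002506 -0.151077 +0.948630 = +0.800059;  D = +0.248629+0.760446i
d^4_{3,-2}: k∈[0..1] ⇒ -0.016280 +0.408903 = +0.392623;  D = -0.336694+0.201965i
d^4_{4,-2}: single k=0 term ⇒ +0.066619;  D = -0.046117-0.048075i
Y_4^{m'}(θ=2.0184,φ=2.7779) and Σ D·Y over m':
  (+0.0000-0.0000i)·(+0.0338+0.2903i)  (-0.0001-0.0002i)·(+0.1832+0.3521i)  (-0.0014+0.0021i)·(+0.0632+0.0563i)  (+0.0188+0.0070i)·(-0.2913-0.1109i)  (+0.0152-0.1142i)·(-0.1472+0.0000i)  (-0.4313+0.0397i)·(+0.2913-0.1109i)  (+0.2486+0.7604i)·(+0.0632-0.0563i)  (-0.3367+0.2020i)·(-0.1832+0.3521i)  (-0.0461-0.0481i)·(+0.0338-0.2903i)
Y_4^-2(R⁻¹ n̂) = -0.094842-0.037668i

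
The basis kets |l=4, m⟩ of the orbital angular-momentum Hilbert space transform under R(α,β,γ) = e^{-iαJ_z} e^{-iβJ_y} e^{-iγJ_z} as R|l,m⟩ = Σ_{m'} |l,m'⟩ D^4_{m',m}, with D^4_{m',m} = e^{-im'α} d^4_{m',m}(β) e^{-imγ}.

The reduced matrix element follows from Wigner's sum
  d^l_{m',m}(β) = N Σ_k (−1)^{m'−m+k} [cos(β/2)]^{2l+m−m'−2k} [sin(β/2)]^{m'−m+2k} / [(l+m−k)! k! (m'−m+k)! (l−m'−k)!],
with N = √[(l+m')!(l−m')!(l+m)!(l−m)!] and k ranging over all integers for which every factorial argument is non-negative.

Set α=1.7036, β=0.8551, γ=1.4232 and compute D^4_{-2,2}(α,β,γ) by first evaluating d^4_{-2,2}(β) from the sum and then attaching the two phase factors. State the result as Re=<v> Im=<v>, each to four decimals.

D^4_{-2,2}(1.7036,0.8551,1.4232) = e^{-i·-2·1.7036}·d^4_{-2,2}(0.8551)·e^{-i·2·1.4232}. Compute d first:
c=cos(0.8551/2)=0.909984, s=sin(0.8551/2)=0.414643; N=√[2·720·720·2]=1440.000000
k∈{4,5,6} keeps every argument non-negative
  k=4: (−1)^0·1440.0000/(96)·0.9100^4·0.4146^4 = +0.304034
  k=5: (−1)^1·1440.0000/(120)·0.9100^2·0.4146^6 = -0.050500
  k=6: (−1)^2·1440.0000/(1440)·0.9100^0·0.4146^8 = +0.000874
d^4_{-2,2}(0.8551) = +0.304034 -0.050500 +0.000874 = +0.254408
Phases: e^{-i·(-2)·1.7036}=-0.964933-0.262495i, e^{-i·(2)·1.4232}=-0.956746-0.290924i ⇒ D=+0.215440+0.135310i

Re=0.2154 Im=0.1353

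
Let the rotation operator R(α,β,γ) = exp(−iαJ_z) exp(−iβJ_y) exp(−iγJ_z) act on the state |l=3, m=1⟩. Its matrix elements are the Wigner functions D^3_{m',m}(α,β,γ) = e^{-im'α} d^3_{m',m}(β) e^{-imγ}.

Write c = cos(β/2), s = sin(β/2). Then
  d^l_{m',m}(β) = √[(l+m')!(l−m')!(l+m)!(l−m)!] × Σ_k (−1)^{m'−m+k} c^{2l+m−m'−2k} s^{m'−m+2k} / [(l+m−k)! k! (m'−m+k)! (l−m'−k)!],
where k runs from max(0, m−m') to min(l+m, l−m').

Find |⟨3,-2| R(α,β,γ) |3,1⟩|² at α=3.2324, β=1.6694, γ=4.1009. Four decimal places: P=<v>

D^3_{-2,1}(3.2324,1.6694,4.1009) = e^{-i·-2·3.2324}·d^3_{-2,1}(1.6694)·e^{-i·1·4.1009}. Compute d first:
Half-angle: c=0.671400, s=0.741095. N=√(1·120·24·2)=75.894664
k: max(0,(1)−(-2))=3 … min(3+(1),3−(-2))=4
  k=3: (−1)^0·75.8947/(12)·0.6714^3·0.7411^3 = +0.779105
  k=4: (−1)^1·75.8947/(24)·0.6714^1·0.7411^5 = -0.474626
d^3_{-2,1}(1.6694) = +0.779105 -0.474626 = +0.304479
|D^3_{-2,1}|² = |d^3_{-2,1}(β)|² = (+0.304479)² = 0.092708 (the z-rotation phases have unit modulus)

P=0.0927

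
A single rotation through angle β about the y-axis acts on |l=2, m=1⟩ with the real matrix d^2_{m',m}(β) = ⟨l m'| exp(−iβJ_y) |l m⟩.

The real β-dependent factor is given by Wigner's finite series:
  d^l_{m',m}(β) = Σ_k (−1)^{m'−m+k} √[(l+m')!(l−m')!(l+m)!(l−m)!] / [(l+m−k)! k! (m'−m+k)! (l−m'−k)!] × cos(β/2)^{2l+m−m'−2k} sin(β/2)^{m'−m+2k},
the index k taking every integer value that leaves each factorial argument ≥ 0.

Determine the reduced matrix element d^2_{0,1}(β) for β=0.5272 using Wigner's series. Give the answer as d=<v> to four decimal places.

d=0.5325

d^2_{0,1}(β=0.5272) via Wigner's sum:
Half-angle: c=0.965458, s=0.260558. N=√(2·2·6·1)=4.898979
The bounds max(0,m−m')=1 and min(l+m,l−m')=2 give 2 terms
  k=1: (−1)^0·4.8990/(2)·0.9655^3·0.2606^1 = +0.574355
  k=2: (−1)^1·4.8990/(2)·0.9655^1·0.2606^3 = -0.041833
d^2_{0,1}(0.5272) = +0.574355 -0.041833 = +0.532522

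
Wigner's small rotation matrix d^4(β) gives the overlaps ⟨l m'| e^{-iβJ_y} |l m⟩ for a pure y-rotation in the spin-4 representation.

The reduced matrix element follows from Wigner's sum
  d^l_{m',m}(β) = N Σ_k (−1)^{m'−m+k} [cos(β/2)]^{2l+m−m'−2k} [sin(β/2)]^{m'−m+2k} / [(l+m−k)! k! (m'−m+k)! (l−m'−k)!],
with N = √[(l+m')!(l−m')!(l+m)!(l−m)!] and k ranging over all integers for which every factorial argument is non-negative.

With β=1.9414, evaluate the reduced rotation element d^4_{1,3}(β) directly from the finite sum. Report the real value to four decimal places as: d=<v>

d=-0.4488

d^4_{1,3}(β=1.9414) via Wigner's sum:
c=cos(1.9414/2)=0.564722, s=sin(1.9414/2)=0.825281; N=√[120·6·5040·1]=1904.940944
k: max(0,(3)−(1))=2 … min(4+(3),4−(1))=3
  k=2: (−1)^0·1904.9409/(240)·0.5647^6·0.8253^2 = +0.175341
  k=3: (−1)^1·1904.9409/(144)·0.5647^4·0.8253^4 = -0.624116
d^4_{1,3}(1.9414) = +0.175341 -0.624116 = -0.448776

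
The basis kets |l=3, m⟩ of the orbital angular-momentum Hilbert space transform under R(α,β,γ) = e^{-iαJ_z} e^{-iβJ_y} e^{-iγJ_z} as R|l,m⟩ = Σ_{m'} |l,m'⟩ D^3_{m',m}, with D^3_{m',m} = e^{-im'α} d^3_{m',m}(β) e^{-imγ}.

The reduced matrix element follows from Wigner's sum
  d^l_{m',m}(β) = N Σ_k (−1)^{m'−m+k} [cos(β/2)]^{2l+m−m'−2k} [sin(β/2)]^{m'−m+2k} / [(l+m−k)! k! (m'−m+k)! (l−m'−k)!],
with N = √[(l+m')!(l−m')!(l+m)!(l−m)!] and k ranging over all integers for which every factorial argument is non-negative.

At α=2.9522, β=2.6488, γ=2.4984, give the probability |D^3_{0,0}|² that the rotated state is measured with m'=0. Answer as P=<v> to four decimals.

Split into d^3_{0,0}(β=2.6488) × two z-phases.
c=cos(2.6488/2)=0.243911, s=sin(2.6488/2)=0.969798; N=√[6·6·6·6]=36.000000
The bounds max(0,m−m')=0 and min(l+m,l−m')=3 give 4 terms
  k=0: (−1)^0·36.0000/(36)·0.2439^6·0.9698^0 = +0.000211
  k=1: (−1)^1·36.0000/(4)·0.2439^4·0.9698^2 = -0.029959
  k=2: (−1)^2·36.0000/(4)·0.2439^2·0.9698^4 = +0.473619
  k=3: (−1)^3·36.0000/(36)·0.2439^0·0.9698^6 = -0.831930
d^3_{0,0}(2.6488) = +0.000211 -0.029959 +0.473619 -0.831930 = -0.388060
|D^3_{0,0}|² = |d^3_{0,0}(β)|² = (-0.388060)² = 0.150591 (the z-rotation phases have unit modulus)

P=0.1506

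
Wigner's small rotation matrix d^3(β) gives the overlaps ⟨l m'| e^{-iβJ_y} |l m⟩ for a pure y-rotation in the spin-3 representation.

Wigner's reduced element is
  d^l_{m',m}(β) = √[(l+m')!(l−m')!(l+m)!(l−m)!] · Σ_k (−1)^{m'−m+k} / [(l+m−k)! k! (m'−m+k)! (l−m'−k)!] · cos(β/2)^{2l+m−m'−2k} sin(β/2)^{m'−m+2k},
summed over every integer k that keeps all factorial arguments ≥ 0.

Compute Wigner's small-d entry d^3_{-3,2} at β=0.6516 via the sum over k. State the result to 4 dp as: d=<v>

d^3_{-3,2}(β=0.6516) via Wigner's sum:
Half-angle: c=0.947395, s=0.320067. N=√(1·720·120·1)=293.938769
k: max(0,(2)−(-3))=5 … min(3+(2),3−(-3))=5
  k=5: (−1)^0·293.9388/(120)·0.9474^1·0.3201^5 = +0.007795
d^3_{-3,2}(0.6516) = +0.007795

d=0.0078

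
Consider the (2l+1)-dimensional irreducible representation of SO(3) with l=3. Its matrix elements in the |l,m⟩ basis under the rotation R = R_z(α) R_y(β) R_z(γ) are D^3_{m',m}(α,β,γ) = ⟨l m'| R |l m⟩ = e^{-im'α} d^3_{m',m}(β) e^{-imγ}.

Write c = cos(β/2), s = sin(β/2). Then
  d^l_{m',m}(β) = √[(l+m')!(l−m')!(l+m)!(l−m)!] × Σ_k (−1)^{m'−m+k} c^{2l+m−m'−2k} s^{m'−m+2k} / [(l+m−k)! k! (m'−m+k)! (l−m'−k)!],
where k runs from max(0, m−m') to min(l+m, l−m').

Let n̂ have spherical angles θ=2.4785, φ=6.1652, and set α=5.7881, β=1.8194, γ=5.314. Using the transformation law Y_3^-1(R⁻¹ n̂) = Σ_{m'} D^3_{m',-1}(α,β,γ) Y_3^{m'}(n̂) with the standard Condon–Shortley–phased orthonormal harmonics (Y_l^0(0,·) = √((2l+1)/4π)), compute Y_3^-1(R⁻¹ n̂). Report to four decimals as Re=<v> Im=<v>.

Re=0.0965 Im=-0.3739

Need the full column D^3_{m',-1} for m'=−3..3 at α=5.7881, β=1.8194, γ=5.314.
cos(β/2)=0.613983, sin(β/2)=0.789320
d^3_{-3,-1}: single k=2 term ⇒ +0.342906;  D = -0.265086-0.217518i
d^3_{-2,-1}: k∈[1..2] ⇒ +0.217788 -0.719874 = -0.502087;  D = +0.190219+0.464659i
d^3_{-1,-1}: k∈[0..2] ⇒ +0.053572 -0.708304 +0.877960 = +0.223228;  D = +0.023735-0.221962i
d^3_{0,-1}: k∈[0..2] ⇒ -0.238574 +1.182874 -0.651645 = +0.292655;  D = +0.165634-0.241272i
d^3_{1,-1}: k∈[0..2] ⇒ +0.531228 -1.170614 +0.241834 = -0.397551;  D = -0.353703+0.181497i
d^3_{2,-1}: k∈[0..1] ⇒ -0.719874 +0.594868 = -0.125007;  D = -0.124979-0.002623i
d^3_{3,-1}: single k=0 term ⇒ +0.566721;  D = +0.492914+0.279658i
Y_3^{m'}(θ=2.4785,φ=6.1652) and Σ D·Y over m':
  (-0.2651-0.2175i)·(+0.0913+0.0337i)  (+0.1902+0.4647i)·(-0.2967-0.0713i)  (+0.0237-0.2220i)·(+0.4159+0.0493i)  (+0.1656-0.2413i)·(-0.0310+0.0000i)  (-0.3537+0.1815i)·(-0.4159+0.0493i)  (-0.1250-0.0026i)·(-0.2967+0.0713i)  (+0.4929+0.2797i)·(-0.0913+0.0337i)
Y_3^-1(R⁻¹ n̂) = +0.096543-0.373884i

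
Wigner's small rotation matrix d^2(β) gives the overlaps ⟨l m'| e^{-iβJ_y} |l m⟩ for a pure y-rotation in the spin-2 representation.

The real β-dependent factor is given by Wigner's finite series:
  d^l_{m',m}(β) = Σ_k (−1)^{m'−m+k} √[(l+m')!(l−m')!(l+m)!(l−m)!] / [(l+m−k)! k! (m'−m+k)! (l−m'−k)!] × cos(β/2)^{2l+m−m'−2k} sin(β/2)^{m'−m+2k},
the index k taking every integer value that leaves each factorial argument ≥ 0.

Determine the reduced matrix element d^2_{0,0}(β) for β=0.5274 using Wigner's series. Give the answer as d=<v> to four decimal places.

d=0.6201

d^2_{0,0}(β=0.5274) via Wigner's sum:
c=cos(0.5274/2)=0.965432, s=sin(0.5274/2)=0.260654; N=√[2·2·2·2]=4.000000
The bounds max(0,m−m')=0 and min(l+m,l−m')=2 give 3 terms
  k=0: (−1)^0·4.0000/(4)·0.9654^4·0.2607^0 = +0.868734
  k=1: (−1)^1·4.0000/(1)·0.9654^2·0.2607^2 = -0.253299
  k=2: (−1)^2·4.0000/(4)·0.9654^0·0.2607^4 = +0.004616
d^2_{0,0}(0.5274) = +0.868734 -0.253299 +0.004616 = +0.620051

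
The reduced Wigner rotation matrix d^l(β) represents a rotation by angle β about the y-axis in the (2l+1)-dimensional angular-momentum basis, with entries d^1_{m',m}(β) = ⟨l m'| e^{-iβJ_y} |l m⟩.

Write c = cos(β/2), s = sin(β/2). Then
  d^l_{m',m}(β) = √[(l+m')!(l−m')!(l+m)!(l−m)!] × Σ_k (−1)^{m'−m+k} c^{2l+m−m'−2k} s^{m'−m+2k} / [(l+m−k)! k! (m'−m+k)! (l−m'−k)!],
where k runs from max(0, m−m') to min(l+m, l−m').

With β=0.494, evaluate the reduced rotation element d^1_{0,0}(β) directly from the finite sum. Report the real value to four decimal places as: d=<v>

d=0.8804

d^1_{0,0}(β=0.494) via Wigner's sum:
c=cos(0.494/2)=0.969650, s=sin(0.494/2)=0.244496; N=√[1·1·1·1]=1.000000
k: max(0,(0)−(0))=0 … min(1+(0),1−(0))=1
  k=0: (−1)^0·1.0000/(1)·0.9697^2·0.2445^0 = +0.940222
  k=1: (−1)^1·1.0000/(1)·0.9697^0·0.2445^2 = -0.059778
d^1_{0,0}(0.494) = +0.940222 -0.059778 = +0.880443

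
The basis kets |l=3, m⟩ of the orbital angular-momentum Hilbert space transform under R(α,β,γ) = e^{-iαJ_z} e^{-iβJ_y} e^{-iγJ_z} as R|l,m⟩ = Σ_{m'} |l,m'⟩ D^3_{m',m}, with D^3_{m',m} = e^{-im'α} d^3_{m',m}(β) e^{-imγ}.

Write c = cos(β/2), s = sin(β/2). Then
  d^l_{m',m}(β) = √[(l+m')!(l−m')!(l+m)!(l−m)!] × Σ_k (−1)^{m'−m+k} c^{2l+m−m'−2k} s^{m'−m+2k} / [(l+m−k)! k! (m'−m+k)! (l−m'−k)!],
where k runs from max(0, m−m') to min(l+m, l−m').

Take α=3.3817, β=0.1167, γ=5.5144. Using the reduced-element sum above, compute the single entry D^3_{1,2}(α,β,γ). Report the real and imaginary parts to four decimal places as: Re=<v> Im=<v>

D^3_{1,2}(3.3817,0.1167,5.5144) = e^{-i·1·3.3817}·d^3_{1,2}(0.1167)·e^{-i·2·5.5144}. Compute d first:
With c≡cos(β/2)=0.998298 and s≡sin(β/2)=0.058317, N=[24·2·120·1]^{1/2}=75.894664
k: max(0,(2)−(1))=1 … min(3+(2),3−(1))=2
  k=1: (−1)^0·75.8947/(24)·0.9983^5·0.0583^1 = +0.182850
  k=2: (−1)^1·75.8947/(12)·0.9983^3·0.0583^3 = -0.001248
d^3_{1,2}(0.1167) = +0.182850 -0.001248 = +0.181602
Phases: e^{-i·(1)·3.3817}=-0.971312+0.237807i, e^{-i·(2)·5.5144}=+0.033220+0.999448i ⇒ D=-0.049022-0.174861i

Re=-0.0490 Im=-0.1749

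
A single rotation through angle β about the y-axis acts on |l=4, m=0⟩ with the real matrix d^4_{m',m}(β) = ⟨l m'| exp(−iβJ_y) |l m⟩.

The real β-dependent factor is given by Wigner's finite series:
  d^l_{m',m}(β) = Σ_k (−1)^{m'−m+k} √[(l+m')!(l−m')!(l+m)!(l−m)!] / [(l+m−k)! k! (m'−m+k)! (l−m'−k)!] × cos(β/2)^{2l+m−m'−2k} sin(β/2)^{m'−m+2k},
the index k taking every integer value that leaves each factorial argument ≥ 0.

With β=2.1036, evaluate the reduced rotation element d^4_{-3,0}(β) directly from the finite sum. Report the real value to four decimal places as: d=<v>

d=-0.4802

d^4_{-3,0}(β=2.1036) via Wigner's sum:
c=cos(2.1036/2)=0.496009, s=sin(2.1036/2)=0.868317; N=√[1·5040·24·24]=1703.830978
Admissible k: 3..4 (factorial args all ≥0)
  k=3: (−1)^0·1703.8310/(144)·0.4960^5·0.8683^3 = +0.232566
  k=4: (−1)^1·1703.8310/(144)·0.4960^3·0.8683^5 = -0.712730
d^4_{-3,0}(2.1036) = +0.232566 -0.712730 = -0.480164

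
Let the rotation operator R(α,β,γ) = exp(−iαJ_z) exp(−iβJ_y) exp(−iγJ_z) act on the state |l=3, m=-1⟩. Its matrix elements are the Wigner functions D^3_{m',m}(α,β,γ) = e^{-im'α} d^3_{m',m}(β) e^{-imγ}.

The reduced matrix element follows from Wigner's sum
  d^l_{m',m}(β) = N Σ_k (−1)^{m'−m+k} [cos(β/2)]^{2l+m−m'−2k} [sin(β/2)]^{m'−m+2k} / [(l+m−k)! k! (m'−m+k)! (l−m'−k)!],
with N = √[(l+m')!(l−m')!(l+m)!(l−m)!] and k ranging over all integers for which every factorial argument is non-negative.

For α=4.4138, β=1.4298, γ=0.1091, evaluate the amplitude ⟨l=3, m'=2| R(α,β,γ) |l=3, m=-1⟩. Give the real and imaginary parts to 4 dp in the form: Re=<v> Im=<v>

Split into d^3_{2,-1}(β=1.4298) × two z-phases.
With c≡cos(β/2)=0.755159 and s≡sin(β/2)=0.655542, N=[120·1·2·24]^{1/2}=75.894664
k∈{0,1} keeps every argument non-negative
  k=0: (−1)^3·75.8947/(12)·0.7552^3·0.6555^3 = -0.767266
  k=1: (−1)^4·75.8947/(24)·0.7552^1·0.6555^5 = +0.289095
d^3_{2,-1}(1.4298) = -0.767266 +0.289095 = -0.478171
Attach z-rotation phases: D = e^{-i(2)(4.4138)}·(-0.478171)·e^{-i(-1)(0.1091)} = +0.363785+0.310336i

Re=0.3638 Im=0.3103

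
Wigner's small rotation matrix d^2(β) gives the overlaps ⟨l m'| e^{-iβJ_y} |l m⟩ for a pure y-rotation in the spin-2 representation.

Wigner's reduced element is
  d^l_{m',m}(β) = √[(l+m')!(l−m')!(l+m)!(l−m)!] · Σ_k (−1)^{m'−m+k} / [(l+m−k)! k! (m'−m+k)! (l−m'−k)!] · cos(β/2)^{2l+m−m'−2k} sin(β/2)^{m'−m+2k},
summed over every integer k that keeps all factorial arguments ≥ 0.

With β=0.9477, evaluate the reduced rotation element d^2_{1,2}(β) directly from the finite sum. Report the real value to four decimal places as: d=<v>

d^2_{1,2}(β=0.9477) via Wigner's sum:
With c≡cos(β/2)=0.889818 and s≡sin(β/2)=0.456315, N=[6·1·24·1]^{1/2}=12.000000
The bounds max(0,m−m')=1 and min(l+m,l−m')=1 give 1 term
  k=1: (−1)^0·12.0000/(6)·0.8898^3·0.4563^1 = +0.642982
d^2_{1,2}(0.9477) = +0.642982

d=0.6430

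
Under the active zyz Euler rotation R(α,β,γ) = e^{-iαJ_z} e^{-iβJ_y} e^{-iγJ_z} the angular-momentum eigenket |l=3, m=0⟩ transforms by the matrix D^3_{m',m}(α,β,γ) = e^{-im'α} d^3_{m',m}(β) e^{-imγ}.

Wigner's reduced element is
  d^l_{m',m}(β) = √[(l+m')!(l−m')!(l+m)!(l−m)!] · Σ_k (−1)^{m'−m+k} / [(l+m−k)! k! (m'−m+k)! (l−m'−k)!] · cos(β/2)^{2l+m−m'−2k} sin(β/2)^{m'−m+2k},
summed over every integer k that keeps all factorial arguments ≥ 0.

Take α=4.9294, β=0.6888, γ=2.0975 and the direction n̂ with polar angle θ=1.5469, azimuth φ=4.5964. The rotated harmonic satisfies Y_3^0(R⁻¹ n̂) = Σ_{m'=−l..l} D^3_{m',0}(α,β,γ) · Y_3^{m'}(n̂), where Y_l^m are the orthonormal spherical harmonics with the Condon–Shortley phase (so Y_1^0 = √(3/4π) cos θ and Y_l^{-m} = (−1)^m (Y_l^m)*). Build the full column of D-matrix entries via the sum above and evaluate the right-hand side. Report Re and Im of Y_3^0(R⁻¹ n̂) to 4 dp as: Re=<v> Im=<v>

Re=-0.2505 Im=0.0000

Need the full column D^3_{m',0} for m'=−3..3 at α=4.9294, β=0.6888, γ=2.0975.
cos(β/2)=0.941278, sin(β/2)=0.337632
d^3_{-3,0}: single k=3 term ⇒ +0.143549;  D = -0.086992+0.114187i
d^3_{-2,0}: k∈[2..3] ⇒ +0.490140 -0.063062 = +0.427077;  D = -0.387479-0.179596i
d^3_{-1,0}: k∈[1..3] ⇒ +0.864220 -0.333577 +0.014306 = +0.544949;  D = +0.117334-0.532167i
d^3_{0,0}: k∈[0..3] ⇒ +0.695517 -0.805381 +0.103622 -0.001481 = -0.007723;  D = -0.007723+0.000000i
d^3_{1,0}: k∈[0..2] ⇒ -0.864220 +0.333577 -0.014306 = -0.544949;  D = -0.117334-0.532167i
d^3_{2,0}: k∈[0..1] ⇒ +0.490140 -0.063062 = +0.427077;  D = -0.387479+0.179596i
d^3_{3,0}: single k=0 term ⇒ -0.143549;  D = +0.086992+0.114187i
Y_3^{m'}(θ=1.5469,φ=4.5964) and Σ D·Y over m':
  (-0.0870+0.1142i)·(+0.1421-0.3919i)  (-0.3875-0.1796i)·(-0.0238-0.0056i)  (+0.1173-0.5322i)·(+0.0373-0.3200i)  (-0.0077+0.0000i)·(-0.0267+0.0000i)  (-0.1173-0.5322i)·(-0.0373-0.3200i)  (-0.3875+0.1796i)·(-0.0238+0.0056i)  (+0.0870+0.1142i)·(-0.1421-0.3919i)
Y_3^0(R⁻¹ n̂) = -0.250476+0.000000i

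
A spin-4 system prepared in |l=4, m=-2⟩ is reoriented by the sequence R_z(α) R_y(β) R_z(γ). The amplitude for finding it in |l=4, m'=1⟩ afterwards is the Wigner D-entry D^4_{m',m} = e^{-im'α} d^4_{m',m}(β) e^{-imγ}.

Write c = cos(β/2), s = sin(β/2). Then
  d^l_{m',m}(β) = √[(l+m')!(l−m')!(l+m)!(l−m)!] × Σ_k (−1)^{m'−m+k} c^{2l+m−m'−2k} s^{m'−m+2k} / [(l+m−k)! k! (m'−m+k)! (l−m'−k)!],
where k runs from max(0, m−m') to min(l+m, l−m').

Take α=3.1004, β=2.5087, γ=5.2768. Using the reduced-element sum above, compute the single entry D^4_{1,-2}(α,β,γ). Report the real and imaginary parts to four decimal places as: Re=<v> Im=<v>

D^4_{1,-2}(3.1004,2.5087,5.2768) = e^{-i·1·3.1004}·d^4_{1,-2}(2.5087)·e^{-i·-2·5.2768}. Compute d first:
Half-angle: c=0.311191, s=0.950347. N=√(120·6·2·720)=1018.233765
k∈{0,1,2} keeps every argument non-negative
  k=0: (−1)^3·1018.2338/(72)·0.3112^5·0.9503^3 = -0.035424
  k=1: (−1)^4·1018.2338/(48)·0.3112^3·0.9503^5 = +0.495565
  k=2: (−1)^5·1018.2338/(240)·0.3112^1·0.9503^7 = -0.924358
d^4_{1,-2}(2.5087) = -0.035424 +0.495565 -0.924358 = -0.464217
D = (-0.999152-0.041181i)·(-0.464217)·(-0.427725-0.903909i) = -0.181109-0.427431i

Re=-0.1811 Im=-0.4274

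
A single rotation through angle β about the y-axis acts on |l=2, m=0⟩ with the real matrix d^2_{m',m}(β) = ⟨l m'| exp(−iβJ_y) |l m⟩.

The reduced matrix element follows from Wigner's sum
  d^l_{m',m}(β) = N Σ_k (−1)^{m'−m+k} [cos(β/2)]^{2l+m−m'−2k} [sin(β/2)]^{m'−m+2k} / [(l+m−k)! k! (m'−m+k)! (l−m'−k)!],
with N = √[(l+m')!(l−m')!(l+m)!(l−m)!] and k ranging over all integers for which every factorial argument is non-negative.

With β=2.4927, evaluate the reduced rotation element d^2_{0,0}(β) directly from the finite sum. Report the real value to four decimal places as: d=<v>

d^2_{0,0}(β=2.4927) via Wigner's sum:
Half-angle: c=0.318784, s=0.947827. N=√(2·2·2·2)=4.000000
k: max(0,(0)−(0))=0 … min(2+(0),2−(0))=2
  k=0: (−1)^0·4.0000/(4)·0.3188^4·0.9478^0 = +0.010327
  k=1: (−1)^1·4.0000/(1)·0.3188^2·0.9478^2 = -0.365184
  k=2: (−1)^2·4.0000/(4)·0.3188^0·0.9478^4 = +0.807081
d^2_{0,0}(2.4927) = +0.010327 -0.365184 +0.807081 = +0.452224

d=0.4522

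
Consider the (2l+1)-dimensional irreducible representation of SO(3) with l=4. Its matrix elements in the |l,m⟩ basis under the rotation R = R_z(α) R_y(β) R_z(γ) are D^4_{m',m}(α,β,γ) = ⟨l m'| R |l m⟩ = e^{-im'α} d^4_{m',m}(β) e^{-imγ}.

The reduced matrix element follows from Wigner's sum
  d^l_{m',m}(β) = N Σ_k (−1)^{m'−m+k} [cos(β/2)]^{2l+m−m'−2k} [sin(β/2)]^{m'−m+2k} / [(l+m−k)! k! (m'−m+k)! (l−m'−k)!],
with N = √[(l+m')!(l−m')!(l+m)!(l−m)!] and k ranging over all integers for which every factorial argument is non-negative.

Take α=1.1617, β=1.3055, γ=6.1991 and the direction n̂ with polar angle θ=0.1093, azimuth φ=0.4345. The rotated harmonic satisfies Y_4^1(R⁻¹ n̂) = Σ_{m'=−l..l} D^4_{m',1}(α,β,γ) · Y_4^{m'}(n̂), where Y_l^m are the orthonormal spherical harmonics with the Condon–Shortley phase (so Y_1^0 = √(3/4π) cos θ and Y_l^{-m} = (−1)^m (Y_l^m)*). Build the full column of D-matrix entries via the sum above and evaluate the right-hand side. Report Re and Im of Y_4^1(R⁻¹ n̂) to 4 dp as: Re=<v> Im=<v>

Re=-0.3270 Im=-0.0532

Need the full column D^4_{m',1} for m'=−4..4 at α=1.1617, β=1.3055, γ=6.1991.
cos(β/2)=0.794417, sin(β/2)=0.607373
d^4_{-4,1}: single k=5 term ⇒ +0.310111;  D = +0.005736-0.310058i
d^4_{-3,1}: k∈[4..5] ⇒ +0.717026 -0.251479 = +0.465548;  D = -0.423633-0.193054i
d^4_{-2,1}: k∈[3..5] ⇒ +1.002590 -0.879083 +0.102772 = +0.226280;  D = -0.167997+0.151590i
d^4_{-1,1}: k∈[2..5] ⇒ +0.927259 -1.626063 +0.475250 -0.018520 = -0.242074;  D = -0.077299-0.229400i
d^4_{0,1}: k∈[1..4] ⇒ +0.542386 -1.902282 +1.111961 -0.108331 = -0.356265;  D = -0.355006-0.029921i
d^4_{1,1}: k∈[0..3] ⇒ +0.158630 -1.390889 +1.626063 -0.316833 = +0.076971;  D = +0.036440-0.067798i
d^4_{2,1}: k∈[0..2] ⇒ -0.514553 +1.503886 -0.586055 = +0.403278;  D = -0.249961-0.316469i
d^4_{3,1}: k∈[0..1] ⇒ +0.735989 -0.717026 = +0.018963;  D = -0.018328+0.004864i
d^4_{4,1}: single k=0 term ⇒ -0.530521;  D = +0.079109-0.524590i
Y_4^{m'}(θ=0.1093,φ=0.4345) and Σ D·Y over m':
  (+0.0057-0.3101i)·(-0.0000-0.0001i)  (-0.4236-0.1931i)·(+0.0004-0.0016i)  (-0.1680+0.1516i)·(+0.0152-0.0180i)  (-0.0773-0.2294i)·(+0.1822-0.0846i)  (-0.3550-0.0299i)·(+0.7965+0.0000i)  (+0.0364-0.0678i)·(-0.1822-0.0846i)  (-0.2500-0.3165i)·(+0.0152+0.0180i)  (-0.0183+0.0049i)·(-0.0004-0.0016i)  (+0.0791-0.5246i)·(-0.0000+0.0001i)
Y_4^1(R⁻¹ n̂) = -0.327003-0.053191i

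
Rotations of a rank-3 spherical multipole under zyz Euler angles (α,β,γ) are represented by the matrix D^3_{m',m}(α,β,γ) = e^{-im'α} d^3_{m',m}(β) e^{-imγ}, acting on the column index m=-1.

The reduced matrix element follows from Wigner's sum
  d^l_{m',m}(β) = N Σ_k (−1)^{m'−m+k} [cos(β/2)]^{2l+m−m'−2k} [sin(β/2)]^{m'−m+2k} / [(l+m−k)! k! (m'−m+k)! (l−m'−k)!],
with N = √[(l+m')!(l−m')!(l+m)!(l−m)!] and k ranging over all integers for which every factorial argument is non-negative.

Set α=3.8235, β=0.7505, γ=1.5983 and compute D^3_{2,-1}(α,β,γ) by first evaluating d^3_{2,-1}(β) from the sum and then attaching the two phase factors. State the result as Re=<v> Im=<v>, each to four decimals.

Re=-0.2250 Im=-0.0537

Split into d^3_{2,-1}(β=0.7505) × two z-phases.
With c≡cos(β/2)=0.930416 and s≡sin(β/2)=0.366505, N=[120·1·2·24]^{1/2}=75.894664
k: max(0,(-1)−(2))=0 … min(3+(-1),3−(2))=1
  k=0: (−1)^3·75.8947/(12)·0.9304^3·0.3665^3 = -0.250785
  k=1: (−1)^4·75.8947/(24)·0.9304^1·0.3665^5 = +0.019457
d^3_{2,-1}(0.7505) = -0.250785 +0.019457 = -0.231328
Attach z-rotation phases: D = e^{-i(2)(3.8235)}·(-0.231328)·e^{-i(-1)(1.5983)} = -0.224998-0.053747i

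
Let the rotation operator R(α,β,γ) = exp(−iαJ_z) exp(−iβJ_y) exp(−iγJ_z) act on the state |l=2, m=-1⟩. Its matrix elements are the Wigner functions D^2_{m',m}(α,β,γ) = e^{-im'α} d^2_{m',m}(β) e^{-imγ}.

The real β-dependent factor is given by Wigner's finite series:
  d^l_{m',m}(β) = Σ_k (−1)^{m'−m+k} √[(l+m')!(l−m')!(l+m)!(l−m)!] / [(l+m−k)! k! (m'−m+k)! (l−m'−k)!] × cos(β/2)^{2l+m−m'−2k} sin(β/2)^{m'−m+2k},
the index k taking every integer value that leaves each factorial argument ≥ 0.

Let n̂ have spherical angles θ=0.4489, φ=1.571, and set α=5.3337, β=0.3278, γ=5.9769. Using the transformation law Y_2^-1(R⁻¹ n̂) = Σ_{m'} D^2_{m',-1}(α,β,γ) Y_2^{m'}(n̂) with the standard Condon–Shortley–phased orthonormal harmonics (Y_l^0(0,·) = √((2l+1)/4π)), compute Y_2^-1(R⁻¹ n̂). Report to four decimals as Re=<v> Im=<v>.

Need the full column D^2_{m',-1} for m'=−2..2 at α=5.3337, β=0.3278, γ=5.9769.
cos(β/2)=0.986598, sin(β/2)=0.163167
d^2_{-2,-1}: single k=1 term ⇒ +0.313389;  D = -0.185759-0.252401i
d^2_{-1,-1}: k∈[0..1] ⇒ +0.947462 -0.077744 = +0.869718;  D = +0.269474-0.826917i
d^2_{0,-1}: k∈[0..1] ⇒ -0.383822 +0.010498 = -0.373324;  D = -0.355949+0.112564i
d^2_{1,-1}: k∈[0..1] ⇒ +0.077744 -0.000709 = +0.077035;  D = +0.061642+0.046203i
d^2_{2,-1}: single k=0 term ⇒ -0.008572;  D = +0.000188-0.008570i
Y_2^{m'}(θ=0.4489,φ=1.571) and Σ D·Y over m':
  (-0.1858-0.2524i)·(-0.0727+0.0000i)  (+0.2695-0.8269i)·(-0.0001-0.3020i)  (-0.3559+0.1126i)·(+0.4526+0.0000i)  (+0.0616+0.0462i)·(+0.0001-0.3020i)  (+0.0002-0.0086i)·(-0.0727-0.0000i)
Y_2^-1(R⁻¹ n̂) = -0.383418-0.030035i

Re=-0.3834 Im=-0.0300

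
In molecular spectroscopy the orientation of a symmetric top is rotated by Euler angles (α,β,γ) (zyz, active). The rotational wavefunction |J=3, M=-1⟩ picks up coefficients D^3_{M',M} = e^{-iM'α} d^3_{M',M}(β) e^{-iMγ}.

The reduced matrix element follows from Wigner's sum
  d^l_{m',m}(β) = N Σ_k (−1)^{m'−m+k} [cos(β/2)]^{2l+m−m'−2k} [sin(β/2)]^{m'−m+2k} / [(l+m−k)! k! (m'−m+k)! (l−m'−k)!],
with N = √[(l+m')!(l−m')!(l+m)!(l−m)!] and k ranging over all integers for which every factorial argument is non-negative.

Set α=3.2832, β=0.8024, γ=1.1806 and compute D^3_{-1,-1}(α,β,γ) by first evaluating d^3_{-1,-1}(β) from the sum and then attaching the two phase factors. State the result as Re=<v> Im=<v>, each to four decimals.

Re=0.0367 Im=0.1447

D^3_{-1,-1}(3.2832,0.8024,1.1806) = e^{-i·-1·3.2832}·d^3_{-1,-1}(0.8024)·e^{-i·-1·1.1806}. Compute d first:
Half-angle: c=0.920593, s=0.390523. N=√(2·24·2·24)=48.000000
k∈{0,1,2} keeps every argument non-negative
  k=0: (−1)^0·48.0000/(48)·0.9206^6·0.3905^0 = +0.608704
  k=1: (−1)^1·48.0000/(6)·0.9206^4·0.3905^2 = -0.876304
  k=2: (−1)^2·48.0000/(8)·0.9206^2·0.3905^4 = +0.118270
d^3_{-1,-1}(0.8024) = +0.608704 -0.876304 +0.118270 = -0.149330
D = (-0.989990-0.141135i)·(-0.149330)·(+0.380370+0.924834i) = +0.036741+0.144740i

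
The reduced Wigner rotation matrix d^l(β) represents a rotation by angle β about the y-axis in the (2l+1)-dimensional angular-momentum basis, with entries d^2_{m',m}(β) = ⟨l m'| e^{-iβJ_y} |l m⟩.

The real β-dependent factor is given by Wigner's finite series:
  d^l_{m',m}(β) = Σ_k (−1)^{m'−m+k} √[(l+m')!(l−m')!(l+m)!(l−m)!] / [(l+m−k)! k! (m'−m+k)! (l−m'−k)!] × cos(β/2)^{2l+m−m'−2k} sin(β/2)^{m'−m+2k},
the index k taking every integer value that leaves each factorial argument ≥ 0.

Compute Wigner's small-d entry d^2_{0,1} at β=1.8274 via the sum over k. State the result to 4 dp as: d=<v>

d=-0.3007

d^2_{0,1}(β=1.8274) via Wigner's sum:
Half-angle: c=0.610820, s=0.791769. N=√(2·2·6·1)=4.898979
The bounds max(0,m−m')=1 and min(l+m,l−m')=2 give 2 terms
  k=1: (−1)^0·4.8990/(2)·0.6108^3·0.7918^1 = +0.441992
  k=2: (−1)^1·4.8990/(2)·0.6108^1·0.7918^3 = -0.742651
d^2_{0,1}(1.8274) = +0.441992 -0.742651 = -0.300659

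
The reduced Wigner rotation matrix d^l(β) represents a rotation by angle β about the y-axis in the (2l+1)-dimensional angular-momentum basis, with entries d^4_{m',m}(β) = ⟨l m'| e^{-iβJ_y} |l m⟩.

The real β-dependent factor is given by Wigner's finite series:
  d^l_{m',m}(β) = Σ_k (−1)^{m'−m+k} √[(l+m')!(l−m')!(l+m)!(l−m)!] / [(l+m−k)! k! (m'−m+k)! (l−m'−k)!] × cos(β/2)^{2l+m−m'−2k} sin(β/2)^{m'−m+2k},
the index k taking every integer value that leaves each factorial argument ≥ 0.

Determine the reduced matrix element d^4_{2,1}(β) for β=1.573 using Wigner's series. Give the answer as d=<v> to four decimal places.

d=0.1737

d^4_{2,1}(β=1.573) via Wigner's sum:
Half-angle: c=0.706327, s=0.707885. N=√(720·2·120·6)=1018.233765
k: max(0,(1)−(2))=0 … min(4+(1),4−(2))=2
  k=0: (−1)^1·1018.2338/(240)·0.7063^7·0.7079^1 = -0.263415
  k=1: (−1)^2·1018.2338/(48)·0.7063^5·0.7079^3 = +1.322894
  k=2: (−1)^3·1018.2338/(72)·0.7063^3·0.7079^5 = -0.885825
d^4_{2,1}(1.573) = -0.263415 +1.322894 -0.885825 = +0.173654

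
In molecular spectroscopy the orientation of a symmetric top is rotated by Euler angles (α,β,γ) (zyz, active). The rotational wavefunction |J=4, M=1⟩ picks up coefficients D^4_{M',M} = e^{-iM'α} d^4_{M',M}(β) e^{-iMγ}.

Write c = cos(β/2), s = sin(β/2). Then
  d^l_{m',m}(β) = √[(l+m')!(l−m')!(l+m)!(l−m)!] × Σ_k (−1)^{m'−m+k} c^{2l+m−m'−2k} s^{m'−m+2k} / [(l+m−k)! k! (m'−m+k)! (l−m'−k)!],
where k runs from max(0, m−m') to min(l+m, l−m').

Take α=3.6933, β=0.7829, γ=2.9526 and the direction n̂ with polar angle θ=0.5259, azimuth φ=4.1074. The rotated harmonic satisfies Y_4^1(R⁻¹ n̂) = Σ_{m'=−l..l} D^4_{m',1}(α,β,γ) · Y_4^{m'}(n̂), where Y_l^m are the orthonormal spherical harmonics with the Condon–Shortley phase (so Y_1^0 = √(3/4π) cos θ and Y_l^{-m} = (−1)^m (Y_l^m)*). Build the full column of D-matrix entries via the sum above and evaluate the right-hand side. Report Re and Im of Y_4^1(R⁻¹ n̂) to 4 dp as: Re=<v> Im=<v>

Re=-0.4428 Im=0.2024

Need the full column D^4_{m',1} for m'=−4..4 at α=3.6933, β=0.7829, γ=2.9526.
cos(β/2)=0.924357, sin(β/2)=0.381529
d^4_{-4,1}: single k=5 term ⇒ +0.047781;  D = +0.035098-0.032421i
d^4_{-3,1}: k∈[4..5] ⇒ +0.204639 -0.020918 = +0.183721;  D = -0.049592+0.176902i
d^4_{-2,1}: k∈[3..5] ⇒ +0.530025 -0.135445 +0.004615 = +0.399195;  D = -0.109702-0.383826i
d^4_{-1,1}: k∈[2..5] ⇒ +0.908016 -0.464078 +0.039531 -0.000449 = +0.483020;  D = +0.356467+0.325944i
d^4_{0,1}: k∈[1..4] ⇒ +0.983830 -1.005652 +0.171326 -0.004865 = +0.144640;  D = -0.142065-0.027173i
d^4_{1,1}: k∈[0..3] ⇒ +0.532988 -1.362023 +0.464078 -0.026354 = -0.391312;  D = -0.365852+0.138843i
d^4_{2,1}: k∈[0..2] ⇒ -0.933343 +0.795037 -0.090297 = -0.228603;  D = +0.139505-0.181101i
d^4_{3,1}: k∈[0..1] ⇒ +0.720715 -0.204639 = +0.516076;  D = +0.053918-0.513252i
d^4_{4,1}: single k=0 term ⇒ -0.280463;  D = -0.121244-0.252902i
Y_4^{m'}(θ=0.5259,φ=4.1074) and Σ D·Y over m':
  (+0.0351-0.0324i)·(-0.0211+0.0186i)  (-0.0496+0.1769i)·(+0.1329+0.0331i)  (-0.1097-0.3838i)·(-0.1261-0.3341i)  (+0.3565+0.3259i)·(-0.2612+0.3778i)  (-0.1421-0.0272i)·(+0.0151+0.0000i)  (-0.3659+0.1388i)·(+0.2612+0.3778i)  (+0.1395-0.1811i)·(-0.1261+0.3341i)  (+0.0539-0.5133i)·(-0.1329+0.0331i)  (-0.1212-0.2529i)·(-0.0211-0.0186i)
Y_4^1(R⁻¹ n̂) = -0.442779+0.202421i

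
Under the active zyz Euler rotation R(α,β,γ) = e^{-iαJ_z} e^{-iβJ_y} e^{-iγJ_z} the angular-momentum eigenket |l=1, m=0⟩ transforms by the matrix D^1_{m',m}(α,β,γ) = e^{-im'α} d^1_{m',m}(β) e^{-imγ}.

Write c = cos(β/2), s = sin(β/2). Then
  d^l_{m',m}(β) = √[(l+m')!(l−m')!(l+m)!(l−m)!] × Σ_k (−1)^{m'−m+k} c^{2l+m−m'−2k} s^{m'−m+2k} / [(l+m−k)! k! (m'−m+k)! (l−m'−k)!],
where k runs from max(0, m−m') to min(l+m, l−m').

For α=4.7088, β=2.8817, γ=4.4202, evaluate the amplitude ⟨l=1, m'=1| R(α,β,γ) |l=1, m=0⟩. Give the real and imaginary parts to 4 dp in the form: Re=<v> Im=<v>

Re=0.0007 Im=-0.1817

Split into d^1_{1,0}(β=2.8817) × two z-phases.
Half-angle: c=0.129581, s=0.991569. N=√(2·1·1·1)=1.414214
The bounds max(0,m−m')=0 and min(l+m,l−m')=0 give 1 term
  k=0: (−1)^1·1.4142/(1)·0.1296^1·0.9916^1 = -0.181710
d^1_{1,0}(2.8817) = -0.181710
Attach z-rotation phases: D = e^{-i(1)(4.7088)}·(-0.181710)·e^{-i(0)(4.4202)} = +0.000652-0.181709i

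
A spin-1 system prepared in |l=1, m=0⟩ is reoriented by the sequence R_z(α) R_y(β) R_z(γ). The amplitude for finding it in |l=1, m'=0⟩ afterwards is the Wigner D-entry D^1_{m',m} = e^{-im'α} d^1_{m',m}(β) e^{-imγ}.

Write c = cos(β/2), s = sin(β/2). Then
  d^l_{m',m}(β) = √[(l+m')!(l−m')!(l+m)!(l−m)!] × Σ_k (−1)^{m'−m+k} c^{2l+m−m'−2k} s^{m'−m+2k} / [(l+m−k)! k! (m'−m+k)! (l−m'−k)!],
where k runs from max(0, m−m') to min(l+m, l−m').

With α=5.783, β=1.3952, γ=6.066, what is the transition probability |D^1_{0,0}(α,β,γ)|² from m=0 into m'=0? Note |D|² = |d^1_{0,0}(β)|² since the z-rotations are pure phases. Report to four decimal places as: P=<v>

Split into d^1_{0,0}(β=1.3952) × two z-phases.
c=cos(1.3952/2)=0.766386, s=sin(1.3952/2)=0.642380; N=√[1·1·1·1]=1.000000
Admissible k: 0..1 (factorial args all ≥0)
  k=0: (−1)^0·1.0000/(1)·0.7664^2·0.6424^0 = +0.587348
  k=1: (−1)^1·1.0000/(1)·0.7664^0·0.6424^2 = -0.412652
d^1_{0,0}(1.3952) = +0.587348 -0.412652 = +0.174695
|D^1_{0,0}|² = |d^1_{0,0}(β)|² = (+0.174695)² = 0.030518 (the z-rotation phases have unit modulus)

P=0.0305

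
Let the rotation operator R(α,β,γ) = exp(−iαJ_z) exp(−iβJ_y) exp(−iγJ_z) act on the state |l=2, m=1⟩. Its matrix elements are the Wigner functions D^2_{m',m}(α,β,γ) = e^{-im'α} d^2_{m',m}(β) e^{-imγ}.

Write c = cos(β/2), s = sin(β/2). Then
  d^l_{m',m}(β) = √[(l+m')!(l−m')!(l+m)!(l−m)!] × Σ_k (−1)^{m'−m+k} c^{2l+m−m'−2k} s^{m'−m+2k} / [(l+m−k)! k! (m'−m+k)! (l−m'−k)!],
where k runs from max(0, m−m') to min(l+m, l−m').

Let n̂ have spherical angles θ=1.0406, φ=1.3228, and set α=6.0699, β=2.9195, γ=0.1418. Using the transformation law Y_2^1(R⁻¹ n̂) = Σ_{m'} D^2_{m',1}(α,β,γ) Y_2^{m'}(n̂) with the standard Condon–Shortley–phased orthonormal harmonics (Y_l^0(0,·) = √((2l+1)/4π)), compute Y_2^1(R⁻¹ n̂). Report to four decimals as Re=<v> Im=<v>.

Need the full column D^2_{m',1} for m'=−2..2 at α=6.0699, β=2.9195, γ=0.1418.
cos(β/2)=0.110818, sin(β/2)=0.993841
d^2_{-2,1}: single k=3 term ⇒ +0.217566;  D = +0.183360-0.117107i
d^2_{-1,1}: k∈[2..3] ⇒ +0.036390 -0.975589 = -0.939200;  D = -0.880610+0.326532i
d^2_{0,1}: k∈[1..2] ⇒ +0.003313 -0.266463 = -0.263150;  D = -0.260509+0.037190i
d^2_{1,1}: k∈[0..1] ⇒ +0.000151 -0.036390 = -0.036239;  D = -0.036146-0.002588i
d^2_{2,1}: single k=0 term ⇒ -0.002705;  D = -0.002596-0.000760i
Y_2^{m'}(θ=1.0406,φ=1.3228) and Σ D·Y over m':
  (+0.1834-0.1171i)·(-0.2528-0.1368i)  (-0.8806+0.3265i)·(+0.0827-0.3267i)  (-0.2605+0.0372i)·(-0.0734+0.0000i)  (-0.0361-0.0026i)·(-0.0827-0.3267i)  (-0.0026-0.0008i)·(-0.2528+0.1368i)
Y_2^1(R⁻¹ n̂) = -0.006518+0.328391i

Re=-0.0065 Im=0.3284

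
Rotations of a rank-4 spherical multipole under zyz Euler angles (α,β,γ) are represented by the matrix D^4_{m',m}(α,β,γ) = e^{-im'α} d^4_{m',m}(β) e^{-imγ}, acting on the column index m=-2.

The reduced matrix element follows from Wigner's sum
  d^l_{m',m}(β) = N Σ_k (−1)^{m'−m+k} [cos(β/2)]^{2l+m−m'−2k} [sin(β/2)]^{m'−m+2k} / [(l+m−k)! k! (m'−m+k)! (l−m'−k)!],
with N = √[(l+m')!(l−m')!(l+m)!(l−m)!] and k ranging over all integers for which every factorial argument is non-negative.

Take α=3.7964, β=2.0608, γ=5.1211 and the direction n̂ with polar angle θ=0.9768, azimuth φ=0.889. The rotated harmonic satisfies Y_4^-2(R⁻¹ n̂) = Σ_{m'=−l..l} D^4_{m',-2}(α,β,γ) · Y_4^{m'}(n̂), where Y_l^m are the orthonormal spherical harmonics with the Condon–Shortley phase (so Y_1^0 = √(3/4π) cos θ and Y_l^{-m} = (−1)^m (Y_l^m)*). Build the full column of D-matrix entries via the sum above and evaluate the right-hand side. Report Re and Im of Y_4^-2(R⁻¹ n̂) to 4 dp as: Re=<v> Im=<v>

Need the full column D^4_{m',-2} for m'=−4..4 at α=3.7964, β=2.0608, γ=5.1211.
cos(β/2)=0.514476, sin(β/2)=0.857505
d^4_{-4,-2}: single k=2 term ⇒ +0.072151;  D = +0.069033+0.020981i
d^4_{-3,-2}: k∈[1..2] ⇒ +0.030609 -0.255106 = -0.224496;  D = +0.210125-0.079031i
d^4_{-2,-2}: k∈[0..2] ⇒ +0.004908 -0.163623 +0.568195 = +0.409480;  D = +0.216205-0.347750i
d^4_{-1,-2}: k∈[0..2] ⇒ -0.034708 +0.482104 -0.892880 = -0.445483;  D = -0.043839-0.443321i
d^4_{0,-2}: k∈[0..2] ⇒ +0.129355 -0.958289 +0.998322 = +0.169389;  D = -0.115880-0.123550i
d^4_{1,-2}: k∈[0..2] ⇒ -0.321403 +1.339320 -0.744145 = +0.273772;  D = +0.270160+0.044323i
d^4_{2,-2}: k∈[0..2] ⇒ +0.568195 -1.262789 +0.292343 = -0.402251;  D = +0.354503-0.190087i
d^4_{3,-2}: k∈[0..1] ⇒ -0.708701 +0.656274 = -0.052427;  D = -0.021559+0.047789i
d^4_{4,-2}: single k=0 term ⇒ +0.556838;  D = +0.127495+0.542045i
Y_4^{m'}(θ=0.9768,φ=0.889) and Σ D·Y over m':
  (+0.0690+0.0210i)·(-0.1910+0.0840i)  (+0.2101-0.0790i)·(-0.3546-0.1822i)  (+0.2162-0.3477i)·(-0.0564-0.2681i)  (-0.0438-0.4433i)·(-0.1116+0.1375i)  (-0.1159-0.1235i)·(-0.3134+0.0000i)  (+0.2702+0.0443i)·(+0.1116+0.1375i)  (+0.3545-0.1901i)·(-0.0564+0.2681i)  (-0.0216+0.0478i)·(+0.3546-0.1822i)  (+0.1275+0.5420i)·(-0.1910-0.0840i)
Y_4^-2(R⁻¹ n̂) = -0.029801+0.089834i

Re=-0.0298 Im=0.0898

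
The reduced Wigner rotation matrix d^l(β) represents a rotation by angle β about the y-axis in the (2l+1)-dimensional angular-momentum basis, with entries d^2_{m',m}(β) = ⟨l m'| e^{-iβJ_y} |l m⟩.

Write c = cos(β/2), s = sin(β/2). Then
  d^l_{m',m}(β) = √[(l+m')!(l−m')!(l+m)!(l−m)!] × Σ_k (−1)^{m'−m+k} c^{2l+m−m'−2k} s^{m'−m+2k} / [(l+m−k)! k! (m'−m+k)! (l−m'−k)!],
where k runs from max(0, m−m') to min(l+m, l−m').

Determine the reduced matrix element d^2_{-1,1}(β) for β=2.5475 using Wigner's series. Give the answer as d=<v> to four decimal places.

d=-0.6010

d^2_{-1,1}(β=2.5475) via Wigner's sum:
Half-angle: c=0.292697, s=0.956205. N=√(1·6·6·1)=6.000000
k: max(0,(1)−(-1))=2 … min(2+(1),2−(-1))=3
  k=2: (−1)^0·6.0000/(2)·0.2927^2·0.9562^2 = +0.234996
  k=3: (−1)^1·6.0000/(6)·0.2927^0·0.9562^4 = -0.835996
d^2_{-1,1}(2.5475) = +0.234996 -0.835996 = -0.601000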